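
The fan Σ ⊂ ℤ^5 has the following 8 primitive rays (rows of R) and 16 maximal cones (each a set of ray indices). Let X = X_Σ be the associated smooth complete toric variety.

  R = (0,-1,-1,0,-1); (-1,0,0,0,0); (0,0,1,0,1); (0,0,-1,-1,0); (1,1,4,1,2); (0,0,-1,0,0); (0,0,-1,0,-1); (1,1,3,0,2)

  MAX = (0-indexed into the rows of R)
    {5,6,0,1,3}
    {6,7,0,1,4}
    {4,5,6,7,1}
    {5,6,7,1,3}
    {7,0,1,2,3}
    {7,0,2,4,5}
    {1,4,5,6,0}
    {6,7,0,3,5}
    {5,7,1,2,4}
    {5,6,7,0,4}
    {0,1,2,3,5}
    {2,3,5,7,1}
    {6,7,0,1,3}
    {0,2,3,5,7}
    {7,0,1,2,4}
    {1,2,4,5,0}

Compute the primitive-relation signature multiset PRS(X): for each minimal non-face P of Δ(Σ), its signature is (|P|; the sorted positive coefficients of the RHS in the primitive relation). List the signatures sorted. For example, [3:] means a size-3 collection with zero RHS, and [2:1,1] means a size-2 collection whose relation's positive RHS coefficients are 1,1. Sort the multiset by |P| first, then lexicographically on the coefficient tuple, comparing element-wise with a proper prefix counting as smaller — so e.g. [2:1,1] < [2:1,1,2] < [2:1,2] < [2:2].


|primitive collections| = 3. Relations:

  P = {2,6}:  v_{2} + v_{6} = 0 — sig = [2:]
  P = {3,4}:  v_{3} + v_{4} = v_{7} — sig = [2:1]
  P = {0,1,5,7}:  v_{0} + v_{1} + v_{5} + v_{7} = v_{2} — sig = [4:1]

Signatures (|P|; sorted positive RHS coefficients), sorted:
    |P|=2: 2 collections, coeffs (), (1)
    |P|=4: 1 collection, coeffs (1)


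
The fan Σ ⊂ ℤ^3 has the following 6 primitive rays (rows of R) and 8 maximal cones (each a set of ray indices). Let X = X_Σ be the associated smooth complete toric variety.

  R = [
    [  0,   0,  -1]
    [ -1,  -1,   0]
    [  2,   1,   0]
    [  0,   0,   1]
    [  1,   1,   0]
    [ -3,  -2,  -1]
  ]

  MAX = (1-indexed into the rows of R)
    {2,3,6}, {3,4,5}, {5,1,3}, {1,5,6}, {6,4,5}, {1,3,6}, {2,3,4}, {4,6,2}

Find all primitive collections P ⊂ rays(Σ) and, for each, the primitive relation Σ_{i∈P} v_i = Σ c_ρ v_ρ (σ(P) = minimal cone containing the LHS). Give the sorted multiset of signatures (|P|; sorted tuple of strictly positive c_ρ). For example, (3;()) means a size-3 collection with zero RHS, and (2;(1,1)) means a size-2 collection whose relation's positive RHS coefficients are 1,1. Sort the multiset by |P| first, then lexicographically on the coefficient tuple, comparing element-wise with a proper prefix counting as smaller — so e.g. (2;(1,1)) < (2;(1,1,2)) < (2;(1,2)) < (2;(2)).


|primitive collections| = 5. Relations:

  {1,4}:  v_{1} + v_{4} = 0  so sig = (2;())
  {2,5}:  v_{2} + v_{5} = 0  so sig = (2;())
  {1,2}:  v_{1} + v_{2} = v_{3} + v_{6}  so sig = (2;(1,1))
  {3,4,6}:  v_{3} + v_{4} + v_{6} = v_{2}  so sig = (3;(1))
  {3,5,6}:  v_{3} + v_{5} + v_{6} = v_{1}  so sig = (3;(1))

Sorted signature multiset PRS(X):
[(2;()), (2;()), (2;(1,1)), (3;(1)), (3;(1))]


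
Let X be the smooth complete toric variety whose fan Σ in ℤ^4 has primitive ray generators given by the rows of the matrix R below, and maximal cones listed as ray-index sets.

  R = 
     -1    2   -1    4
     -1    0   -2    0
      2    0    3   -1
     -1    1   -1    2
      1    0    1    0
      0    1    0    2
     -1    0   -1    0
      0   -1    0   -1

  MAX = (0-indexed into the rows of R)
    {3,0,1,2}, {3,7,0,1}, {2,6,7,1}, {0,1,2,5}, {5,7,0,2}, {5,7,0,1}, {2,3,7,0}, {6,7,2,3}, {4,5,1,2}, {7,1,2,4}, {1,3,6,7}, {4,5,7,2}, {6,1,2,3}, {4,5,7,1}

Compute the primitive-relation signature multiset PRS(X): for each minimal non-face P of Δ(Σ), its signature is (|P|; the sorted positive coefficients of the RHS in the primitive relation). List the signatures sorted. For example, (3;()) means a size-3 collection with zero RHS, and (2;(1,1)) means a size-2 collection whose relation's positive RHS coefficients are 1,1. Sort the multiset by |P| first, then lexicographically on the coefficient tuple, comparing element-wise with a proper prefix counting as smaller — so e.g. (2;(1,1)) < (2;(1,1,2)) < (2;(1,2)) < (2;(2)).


9 collections generate NE(X_Σ); each relation:

  • {4,6}:  v_{4} + v_{6} = 0 — sig = (2;())
  • {3,4}:  v_{3} + v_{4} = v_{5} — sig = (2;(1))
  • {3,5}:  v_{3} + v_{5} = v_{0} — sig = (2;(1))
  • {5,6}:  v_{5} + v_{6} = v_{3} — sig = (2;(1))
  • {0,4}:  v_{0} + v_{4} = 2·v_{5} — sig = (2;(2))
  • {0,6}:  v_{0} + v_{6} = 2·v_{3} — sig = (2;(2))
  • {1,2,3,7}:  v_{1} + v_{2} + v_{3} + v_{7} = 0 — sig = (4;())
  • {0,1,2,7}:  v_{0} + v_{1} + v_{2} + v_{7} = v_{5} — sig = (4;(1))
  • {1,2,5,7}:  v_{1} + v_{2} + v_{5} + v_{7} = v_{4} — sig = (4;(1))

Hence PRS(X_Σ) =
    (2;())
    (2;(1))
    (2;(1))
    (2;(1))
    (2;(2))
    (2;(2))
    (4;())
    (4;(1))
    (4;(1))


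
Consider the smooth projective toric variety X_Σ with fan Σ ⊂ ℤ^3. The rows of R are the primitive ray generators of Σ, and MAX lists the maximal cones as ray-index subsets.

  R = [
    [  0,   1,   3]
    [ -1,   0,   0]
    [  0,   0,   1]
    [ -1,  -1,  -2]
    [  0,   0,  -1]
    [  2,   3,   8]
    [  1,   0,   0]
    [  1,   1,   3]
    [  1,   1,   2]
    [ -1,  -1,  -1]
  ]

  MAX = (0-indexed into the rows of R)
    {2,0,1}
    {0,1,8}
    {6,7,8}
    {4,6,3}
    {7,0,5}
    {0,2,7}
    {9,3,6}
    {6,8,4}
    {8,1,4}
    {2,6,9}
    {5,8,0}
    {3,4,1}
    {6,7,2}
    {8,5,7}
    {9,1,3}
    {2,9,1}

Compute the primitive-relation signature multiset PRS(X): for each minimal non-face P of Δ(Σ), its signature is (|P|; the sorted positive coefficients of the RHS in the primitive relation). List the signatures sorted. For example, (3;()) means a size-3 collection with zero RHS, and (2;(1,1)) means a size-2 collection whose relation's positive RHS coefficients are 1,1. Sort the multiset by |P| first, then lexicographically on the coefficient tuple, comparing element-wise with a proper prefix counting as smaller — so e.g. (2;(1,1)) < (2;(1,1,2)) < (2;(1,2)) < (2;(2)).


Primitive collections (22):

  {1,6}:  v_{1} + v_{6} = 0  ⇒ sig = (2;())
  {2,4}:  v_{2} + v_{4} = 0  ⇒ sig = (2;())
  {3,8}:  v_{3} + v_{8} = 0  ⇒ sig = (2;())
  {0,6}:  v_{0} + v_{6} = v_{7}  ⇒ sig = (2;(1))
  {1,7}:  v_{1} + v_{7} = v_{0}  ⇒ sig = (2;(1))
  {2,3}:  v_{2} + v_{3} = v_{9}  ⇒ sig = (2;(1))
  {2,8}:  v_{2} + v_{8} = v_{7}  ⇒ sig = (2;(1))
  {3,7}:  v_{3} + v_{7} = v_{2}  ⇒ sig = (2;(1))
  {4,7}:  v_{4} + v_{7} = v_{8}  ⇒ sig = (2;(1))
  {4,9}:  v_{4} + v_{9} = v_{3}  ⇒ sig = (2;(1))
  {8,9}:  v_{8} + v_{9} = v_{2}  ⇒ sig = (2;(1))
  {0,3}:  v_{0} + v_{3} = v_{1} + v_{2}  ⇒ sig = (2;(1,1))
  {0,4}:  v_{0} + v_{4} = v_{1} + v_{8}  ⇒ sig = (2;(1,1))
  {3,5}:  v_{3} + v_{5} = v_{0} + v_{7}  ⇒ sig = (2;(1,1))
  {5,9}:  v_{5} + v_{9} = v_{0} + v_{2} + v_{7}  ⇒ sig = (2;(1,1,1))
  {0,9}:  v_{0} + v_{9} = v_{1} + 2·v_{2}  ⇒ sig = (2;(1,2))
  {1,5}:  v_{1} + v_{5} = 2·v_{0} + v_{8}  ⇒ sig = (2;(1,2))
  {2,5}:  v_{2} + v_{5} = v_{0} + 2·v_{7}  ⇒ sig = (2;(1,2))
  {4,5}:  v_{4} + v_{5} = v_{0} + 2·v_{8}  ⇒ sig = (2;(1,2))
  {5,6}:  v_{5} + v_{6} = 2·v_{7} + v_{8}  ⇒ sig = (2;(1,2))
  {7,9}:  v_{7} + v_{9} = 2·v_{2}  ⇒ sig = (2;(2))
  {0,7,8}:  v_{0} + v_{7} + v_{8} = v_{5}  ⇒ sig = (3;(1))

Hence PRS(X_Σ) =
    (2;())
    (2;())
    (2;())
    (2;(1))
    (2;(1))
    (2;(1))
    (2;(1))
    (2;(1))
    (2;(1))
    (2;(1))
    (2;(1))
    (2;(1,1))
    (2;(1,1))
    (2;(1,1))
    (2;(1,1,1))
    (2;(1,2))
    (2;(1,2))
    (2;(1,2))
    (2;(1,2))
    (2;(1,2))
    (2;(2))
    (3;(1))


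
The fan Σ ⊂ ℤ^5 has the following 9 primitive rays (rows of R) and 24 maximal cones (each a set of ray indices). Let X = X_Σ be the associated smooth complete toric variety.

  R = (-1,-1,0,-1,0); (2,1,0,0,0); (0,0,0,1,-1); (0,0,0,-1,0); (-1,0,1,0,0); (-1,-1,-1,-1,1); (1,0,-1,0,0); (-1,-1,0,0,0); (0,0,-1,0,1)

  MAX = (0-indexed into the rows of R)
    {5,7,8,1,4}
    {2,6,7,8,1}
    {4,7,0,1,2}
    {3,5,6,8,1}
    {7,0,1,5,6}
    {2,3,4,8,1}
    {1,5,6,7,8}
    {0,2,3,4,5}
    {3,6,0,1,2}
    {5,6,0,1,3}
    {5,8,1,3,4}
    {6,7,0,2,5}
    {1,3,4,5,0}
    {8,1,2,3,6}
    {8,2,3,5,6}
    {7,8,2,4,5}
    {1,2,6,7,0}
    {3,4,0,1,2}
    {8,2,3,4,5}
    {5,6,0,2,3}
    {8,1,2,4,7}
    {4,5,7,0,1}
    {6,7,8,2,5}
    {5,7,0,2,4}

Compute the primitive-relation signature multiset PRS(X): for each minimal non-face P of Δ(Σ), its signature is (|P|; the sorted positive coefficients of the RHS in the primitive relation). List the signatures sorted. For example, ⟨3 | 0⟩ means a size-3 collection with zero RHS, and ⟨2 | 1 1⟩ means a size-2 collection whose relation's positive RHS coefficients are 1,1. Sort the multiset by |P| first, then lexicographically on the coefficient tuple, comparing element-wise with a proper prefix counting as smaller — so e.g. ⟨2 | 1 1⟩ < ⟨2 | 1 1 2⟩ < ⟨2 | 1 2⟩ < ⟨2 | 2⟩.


4 collections generate NE(X_Σ); each relation:

  P = {4,6}:  v_{4} + v_{6} = 0  ⇒ sig = ⟨2 | 0⟩
  P = {0,8}:  v_{0} + v_{8} = v_{5}  ⇒ sig = ⟨2 | 1⟩
  P = {3,7}:  v_{3} + v_{7} = v_{0}  ⇒ sig = ⟨2 | 1⟩
  P = {1,2,5}:  v_{1} + v_{2} + v_{5} = v_{6}  ⇒ sig = ⟨3 | 1⟩

Hence PRS(X_Σ) =
[⟨2 | 0⟩, ⟨2 | 1⟩, ⟨2 | 1⟩, ⟨3 | 1⟩]


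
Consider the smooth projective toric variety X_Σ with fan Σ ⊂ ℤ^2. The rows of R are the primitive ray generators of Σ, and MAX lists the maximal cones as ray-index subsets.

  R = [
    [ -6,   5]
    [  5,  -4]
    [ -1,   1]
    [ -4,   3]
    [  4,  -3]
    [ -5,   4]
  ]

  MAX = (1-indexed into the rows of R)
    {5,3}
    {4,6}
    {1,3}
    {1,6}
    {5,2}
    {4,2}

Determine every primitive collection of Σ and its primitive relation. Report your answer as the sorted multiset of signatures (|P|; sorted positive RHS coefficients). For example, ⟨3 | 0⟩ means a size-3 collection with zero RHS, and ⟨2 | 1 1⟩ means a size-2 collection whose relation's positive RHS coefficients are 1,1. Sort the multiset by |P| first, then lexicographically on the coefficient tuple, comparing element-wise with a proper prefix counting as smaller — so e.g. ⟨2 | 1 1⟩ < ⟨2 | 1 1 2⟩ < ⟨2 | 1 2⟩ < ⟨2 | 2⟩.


Minimal non-faces — 9 found among 6 rays, 6 max cones:

  P={2,6}:  v_{2} + v_{6} = 0 ; sig = ⟨2 | 0⟩
  P={4,5}:  v_{4} + v_{5} = 0 ; sig = ⟨2 | 0⟩
  P={1,2}:  v_{1} + v_{2} = v_{3} ; sig = ⟨2 | 1⟩
  P={2,3}:  v_{2} + v_{3} = v_{5} ; sig = ⟨2 | 1⟩
  P={3,4}:  v_{3} + v_{4} = v_{6} ; sig = ⟨2 | 1⟩
  P={3,6}:  v_{3} + v_{6} = v_{1} ; sig = ⟨2 | 1⟩
  P={5,6}:  v_{5} + v_{6} = v_{3} ; sig = ⟨2 | 1⟩
  P={1,4}:  v_{1} + v_{4} = 2·v_{6} ; sig = ⟨2 | 2⟩
  P={1,5}:  v_{1} + v_{5} = 2·v_{3} ; sig = ⟨2 | 2⟩

Sorted signature multiset PRS(X):
{ ⟨2 | 0⟩ ×2,  ⟨2 | 1⟩ ×5,  ⟨2 | 2⟩ ×2 }


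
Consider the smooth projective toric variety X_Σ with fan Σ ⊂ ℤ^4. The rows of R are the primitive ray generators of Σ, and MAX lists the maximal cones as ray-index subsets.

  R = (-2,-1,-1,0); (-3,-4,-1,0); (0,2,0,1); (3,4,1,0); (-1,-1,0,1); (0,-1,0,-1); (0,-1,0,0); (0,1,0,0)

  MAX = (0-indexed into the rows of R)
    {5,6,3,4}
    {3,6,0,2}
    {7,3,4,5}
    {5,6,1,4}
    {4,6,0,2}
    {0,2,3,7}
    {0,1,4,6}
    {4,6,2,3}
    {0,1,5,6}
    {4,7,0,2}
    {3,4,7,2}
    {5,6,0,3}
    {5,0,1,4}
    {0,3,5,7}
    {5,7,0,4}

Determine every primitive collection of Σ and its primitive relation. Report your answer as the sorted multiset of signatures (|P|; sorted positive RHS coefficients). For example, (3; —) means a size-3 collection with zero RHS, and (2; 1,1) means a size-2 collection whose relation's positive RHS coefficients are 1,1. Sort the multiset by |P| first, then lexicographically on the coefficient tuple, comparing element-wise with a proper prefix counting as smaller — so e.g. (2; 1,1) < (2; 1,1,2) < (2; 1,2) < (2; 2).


Δ(Σ) — 8 vertices, 7 min non-faces:

  P = {1,3}:  v_{1} + v_{3} = 0 — sig = (2; —)
  P = {6,7}:  v_{6} + v_{7} = 0 — sig = (2; —)
  P = {2,5}:  v_{2} + v_{5} = v_{7} — sig = (2; 1)
  P = {1,2}:  v_{1} + v_{2} = v_{0} + v_{4} — sig = (2; 1,1)
  P = {1,7}:  v_{1} + v_{7} = v_{0} + v_{4} + v_{5} — sig = (2; 1,1,1)
  P = {0,3,4}:  v_{0} + v_{3} + v_{4} = v_{2} — sig = (3; 1)
  P = {0,4,5,6}:  v_{0} + v_{4} + v_{5} + v_{6} = v_{1} — sig = (4; 1)

Hence PRS(X_Σ) =
{ (2; —) ×2,  (2; 1),  (2; 1,1),  (2; 1,1,1),  (3; 1),  (4; 1) }


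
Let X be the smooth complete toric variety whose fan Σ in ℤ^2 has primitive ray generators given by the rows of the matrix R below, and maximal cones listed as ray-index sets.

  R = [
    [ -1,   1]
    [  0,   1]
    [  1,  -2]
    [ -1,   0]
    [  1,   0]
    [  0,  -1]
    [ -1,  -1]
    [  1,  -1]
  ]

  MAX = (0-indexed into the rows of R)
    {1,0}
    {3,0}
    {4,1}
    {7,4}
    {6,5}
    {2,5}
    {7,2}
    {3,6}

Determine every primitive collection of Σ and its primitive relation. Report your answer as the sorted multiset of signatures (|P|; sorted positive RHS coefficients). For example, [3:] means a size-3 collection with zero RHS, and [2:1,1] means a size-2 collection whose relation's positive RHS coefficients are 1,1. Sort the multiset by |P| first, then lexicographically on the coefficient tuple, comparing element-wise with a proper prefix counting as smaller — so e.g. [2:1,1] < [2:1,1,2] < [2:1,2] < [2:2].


The 20 primitive collections of Σ (r=8, n=2):

  • {0,7}:  v_{0} + v_{7} = 0  →  sig = [2:]
  • {1,5}:  v_{1} + v_{5} = 0  →  sig = [2:]
  • {3,4}:  v_{3} + v_{4} = 0  →  sig = [2:]
  • {0,2}:  v_{0} + v_{2} = v_{5}  →  sig = [2:1]
  • {0,4}:  v_{0} + v_{4} = v_{1}  →  sig = [2:1]
  • {0,5}:  v_{0} + v_{5} = v_{3}  →  sig = [2:1]
  • {1,2}:  v_{1} + v_{2} = v_{7}  →  sig = [2:1]
  • {1,3}:  v_{1} + v_{3} = v_{0}  →  sig = [2:1]
  • {1,6}:  v_{1} + v_{6} = v_{3}  →  sig = [2:1]
  • {1,7}:  v_{1} + v_{7} = v_{4}  →  sig = [2:1]
  • {3,5}:  v_{3} + v_{5} = v_{6}  →  sig = [2:1]
  • {3,7}:  v_{3} + v_{7} = v_{5}  →  sig = [2:1]
  • {4,5}:  v_{4} + v_{5} = v_{7}  →  sig = [2:1]
  • {4,6}:  v_{4} + v_{6} = v_{5}  →  sig = [2:1]
  • {5,7}:  v_{5} + v_{7} = v_{2}  →  sig = [2:1]
  • {0,6}:  v_{0} + v_{6} = 2·v_{3}  →  sig = [2:2]
  • {2,3}:  v_{2} + v_{3} = 2·v_{5}  →  sig = [2:2]
  • {2,4}:  v_{2} + v_{4} = 2·v_{7}  →  sig = [2:2]
  • {6,7}:  v_{6} + v_{7} = 2·v_{5}  →  sig = [2:2]
  • {2,6}:  v_{2} + v_{6} = 3·v_{5}  →  sig = [2:3]

so the primitive-relation signature multiset is
{ [2:] ×3,  [2:1] ×12,  [2:2] ×4,  [2:3] }


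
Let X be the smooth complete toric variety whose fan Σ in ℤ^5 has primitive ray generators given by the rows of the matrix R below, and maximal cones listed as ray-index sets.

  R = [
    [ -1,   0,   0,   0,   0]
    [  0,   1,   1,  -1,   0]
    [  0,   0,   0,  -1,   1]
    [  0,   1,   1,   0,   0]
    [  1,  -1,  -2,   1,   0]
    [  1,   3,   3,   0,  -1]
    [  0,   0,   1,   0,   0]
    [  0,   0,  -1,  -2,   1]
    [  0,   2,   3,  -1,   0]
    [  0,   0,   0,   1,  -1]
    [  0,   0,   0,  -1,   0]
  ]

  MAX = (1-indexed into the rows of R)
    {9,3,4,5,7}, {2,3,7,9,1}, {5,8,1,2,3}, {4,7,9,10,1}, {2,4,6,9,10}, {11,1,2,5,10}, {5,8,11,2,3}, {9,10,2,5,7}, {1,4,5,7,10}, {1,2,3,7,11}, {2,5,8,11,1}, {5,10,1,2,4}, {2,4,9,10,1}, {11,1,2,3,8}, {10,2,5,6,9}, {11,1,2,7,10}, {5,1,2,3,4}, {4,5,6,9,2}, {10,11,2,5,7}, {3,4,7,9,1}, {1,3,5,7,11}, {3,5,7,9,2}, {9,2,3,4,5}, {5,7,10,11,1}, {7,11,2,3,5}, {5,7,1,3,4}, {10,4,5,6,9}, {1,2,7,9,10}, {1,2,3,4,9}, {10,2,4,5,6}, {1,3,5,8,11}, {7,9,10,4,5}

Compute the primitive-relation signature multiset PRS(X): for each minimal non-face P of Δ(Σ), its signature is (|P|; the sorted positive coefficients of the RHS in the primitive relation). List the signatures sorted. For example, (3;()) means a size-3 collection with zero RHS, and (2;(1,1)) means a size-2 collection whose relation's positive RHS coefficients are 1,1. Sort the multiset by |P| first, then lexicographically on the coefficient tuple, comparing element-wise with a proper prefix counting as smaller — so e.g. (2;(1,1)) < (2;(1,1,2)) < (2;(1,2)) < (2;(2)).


17 collections generate NE(X_Σ); each relation:

  P={3,10}:  v_{3} + v_{10} = 0 ; sig = (2;())
  P={4,11}:  v_{4} + v_{11} = v_{2} ; sig = (2;(1))
  P={7,8}:  v_{7} + v_{8} = v_{3} + v_{11} ; sig = (2;(1,1))
  P={3,6}:  v_{3} + v_{6} = v_{2} + v_{4} + v_{5} + v_{9} ; sig = (2;(1,1,1,1))
  P={8,10}:  v_{8} + v_{10} = v_{1} + v_{2} + v_{5} + v_{11} ; sig = (2;(1,1,1,1))
  P={4,8}:  v_{4} + v_{8} = v_{1} + 2·v_{2} + v_{3} + v_{5} ; sig = (2;(1,1,1,2))
  P={6,11}:  v_{6} + v_{11} = 2·v_{2} + v_{5} + v_{9} + v_{10} ; sig = (2;(1,1,1,2))
  P={1,6}:  v_{1} + v_{6} = v_{2} + 2·v_{4} + v_{10} ; sig = (2;(1,1,2))
  P={6,7}:  v_{6} + v_{7} = v_{5} + 2·v_{9} + v_{10} ; sig = (2;(1,1,2))
  P={6,8}:  v_{6} + v_{8} = 3·v_{2} + v_{4} + v_{5} ; sig = (2;(1,1,3))
  P={8,9}:  v_{8} + v_{9} = 2·v_{2} + v_{3} ; sig = (2;(1,2))
  P={9,11}:  v_{9} + v_{11} = 2·v_{2} + v_{7} ; sig = (2;(1,2))
  P={1,5,9}:  v_{1} + v_{5} + v_{9} = v_{4} ; sig = (3;(1))
  P={2,4,7}:  v_{2} + v_{4} + v_{7} = v_{9} ; sig = (3;(1))
  P={1,2,5,7}:  v_{1} + v_{2} + v_{5} + v_{7} = 0 ; sig = (4;())
  P={1,2,3,5,11}:  v_{1} + v_{2} + v_{3} + v_{5} + v_{11} = v_{8} ; sig = (5;(1))
  P={2,4,5,9,10}:  v_{2} + v_{4} + v_{5} + v_{9} + v_{10} = v_{6} ; sig = (5;(1))

Signatures (|P|; sorted positive RHS coefficients), sorted:
[(2;()), (2;(1)), (2;(1,1)), (2;(1,1,1,1)), (2;(1,1,1,1)), (2;(1,1,1,2)), (2;(1,1,1,2)), (2;(1,1,2)), (2;(1,1,2)), (2;(1,1,3)), (2;(1,2)), (2;(1,2)), (3;(1)), (3;(1)), (4;()), (5;(1)), (5;(1))]


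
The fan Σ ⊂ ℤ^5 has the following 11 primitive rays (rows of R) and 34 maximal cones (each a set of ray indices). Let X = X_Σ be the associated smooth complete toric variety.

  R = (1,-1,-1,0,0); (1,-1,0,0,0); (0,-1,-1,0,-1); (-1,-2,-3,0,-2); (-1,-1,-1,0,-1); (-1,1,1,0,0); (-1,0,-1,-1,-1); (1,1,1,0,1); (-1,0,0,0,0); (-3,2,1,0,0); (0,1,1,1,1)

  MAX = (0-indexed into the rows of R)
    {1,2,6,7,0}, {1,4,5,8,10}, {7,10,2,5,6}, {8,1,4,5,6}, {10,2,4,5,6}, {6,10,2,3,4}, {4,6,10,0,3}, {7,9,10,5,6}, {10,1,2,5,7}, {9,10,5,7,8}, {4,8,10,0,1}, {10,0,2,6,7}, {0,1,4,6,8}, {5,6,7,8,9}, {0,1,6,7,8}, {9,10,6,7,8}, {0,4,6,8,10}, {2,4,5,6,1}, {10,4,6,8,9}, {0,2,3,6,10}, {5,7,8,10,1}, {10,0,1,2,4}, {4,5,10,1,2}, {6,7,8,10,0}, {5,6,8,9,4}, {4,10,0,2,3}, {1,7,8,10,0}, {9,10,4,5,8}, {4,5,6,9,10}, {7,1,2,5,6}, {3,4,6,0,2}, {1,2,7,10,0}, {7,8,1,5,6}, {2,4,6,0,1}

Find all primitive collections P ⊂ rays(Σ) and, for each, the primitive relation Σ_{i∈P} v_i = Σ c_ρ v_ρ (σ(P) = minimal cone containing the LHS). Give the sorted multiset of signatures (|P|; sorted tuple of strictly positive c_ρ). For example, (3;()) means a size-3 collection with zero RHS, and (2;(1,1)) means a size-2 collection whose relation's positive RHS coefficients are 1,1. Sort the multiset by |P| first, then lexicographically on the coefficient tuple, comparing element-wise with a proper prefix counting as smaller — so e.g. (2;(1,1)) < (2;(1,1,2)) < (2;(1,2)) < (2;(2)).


14 minimal non-faces of Δ(Σ) (on 11 rays):

  • {0,5}:  v_{0} + v_{5} = 0 — sig = (2;())
  • {4,7}:  v_{4} + v_{7} = 0 — sig = (2;())
  • {2,8}:  v_{2} + v_{8} = v_{4} — sig = (2;(1))
  • {1,9}:  v_{1} + v_{9} = v_{5} + v_{8} — sig = (2;(1,1))
  • {0,9}:  v_{0} + v_{9} = v_{6} + v_{8} + v_{10} — sig = (2;(1,1,1))
  • {1,3}:  v_{1} + v_{3} = v_{0} + v_{2} + v_{4} — sig = (2;(1,1,1))
  • {2,9}:  v_{2} + v_{9} = v_{4} + v_{5} + v_{6} + v_{10} — sig = (2;(1,1,1,1))
  • {3,5}:  v_{3} + v_{5} = v_{2} + v_{4} + v_{6} + v_{10} — sig = (2;(1,1,1,1))
  • {3,7}:  v_{3} + v_{7} = v_{0} + v_{2} + v_{6} + v_{10} — sig = (2;(1,1,1,1))
  • {3,8}:  v_{3} + v_{8} = v_{0} + 2·v_{4} + v_{6} + v_{10} — sig = (2;(1,1,1,2))
  • {3,9}:  v_{3} + v_{9} = 2·v_{4} + 2·v_{6} + 2·v_{10} — sig = (2;(2,2,2))
  • {1,6,10}:  v_{1} + v_{6} + v_{10} = 0 — sig = (3;())
  • {5,6,8,10}:  v_{5} + v_{6} + v_{8} + v_{10} = v_{9} — sig = (4;(1))
  • {0,2,4,6,10}:  v_{0} + v_{2} + v_{4} + v_{6} + v_{10} = v_{3} — sig = (5;(1))

Signatures (|P|; sorted positive RHS coefficients), sorted:
[(2;()), (2;()), (2;(1)), (2;(1,1)), (2;(1,1,1)), (2;(1,1,1)), (2;(1,1,1,1)), (2;(1,1,1,1)), (2;(1,1,1,1)), (2;(1,1,1,2)), (2;(2,2,2)), (3;()), (4;(1)), (5;(1))]


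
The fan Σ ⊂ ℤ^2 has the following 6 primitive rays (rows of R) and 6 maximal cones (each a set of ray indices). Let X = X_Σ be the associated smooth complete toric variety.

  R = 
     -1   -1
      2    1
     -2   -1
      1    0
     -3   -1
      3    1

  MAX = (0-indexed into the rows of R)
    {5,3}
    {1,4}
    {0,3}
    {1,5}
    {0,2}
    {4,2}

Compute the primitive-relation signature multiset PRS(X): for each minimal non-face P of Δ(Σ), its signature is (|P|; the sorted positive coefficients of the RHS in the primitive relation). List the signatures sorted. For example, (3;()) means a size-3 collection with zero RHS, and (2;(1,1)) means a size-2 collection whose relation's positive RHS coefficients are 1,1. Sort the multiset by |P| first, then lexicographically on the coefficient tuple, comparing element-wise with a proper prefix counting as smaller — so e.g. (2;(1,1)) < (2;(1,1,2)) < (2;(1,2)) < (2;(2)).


The 9 primitive collections of Σ (r=6, n=2):

  P = {1,2}:  v_{1} + v_{2} = 0  so sig = (2;())
  P = {4,5}:  v_{4} + v_{5} = 0  so sig = (2;())
  P = {0,1}:  v_{0} + v_{1} = v_{3}  so sig = (2;(1))
  P = {1,3}:  v_{1} + v_{3} = v_{5}  so sig = (2;(1))
  P = {2,3}:  v_{2} + v_{3} = v_{0}  so sig = (2;(1))
  P = {2,5}:  v_{2} + v_{5} = v_{3}  so sig = (2;(1))
  P = {3,4}:  v_{3} + v_{4} = v_{2}  so sig = (2;(1))
  P = {0,4}:  v_{0} + v_{4} = 2·v_{2}  so sig = (2;(2))
  P = {0,5}:  v_{0} + v_{5} = 2·v_{3}  so sig = (2;(2))

Signatures (|P|; sorted positive RHS coefficients), sorted:
    |P|=2: 9 collections, coeffs (), (), (1), (1), (1), (1), (1), (2), (2)


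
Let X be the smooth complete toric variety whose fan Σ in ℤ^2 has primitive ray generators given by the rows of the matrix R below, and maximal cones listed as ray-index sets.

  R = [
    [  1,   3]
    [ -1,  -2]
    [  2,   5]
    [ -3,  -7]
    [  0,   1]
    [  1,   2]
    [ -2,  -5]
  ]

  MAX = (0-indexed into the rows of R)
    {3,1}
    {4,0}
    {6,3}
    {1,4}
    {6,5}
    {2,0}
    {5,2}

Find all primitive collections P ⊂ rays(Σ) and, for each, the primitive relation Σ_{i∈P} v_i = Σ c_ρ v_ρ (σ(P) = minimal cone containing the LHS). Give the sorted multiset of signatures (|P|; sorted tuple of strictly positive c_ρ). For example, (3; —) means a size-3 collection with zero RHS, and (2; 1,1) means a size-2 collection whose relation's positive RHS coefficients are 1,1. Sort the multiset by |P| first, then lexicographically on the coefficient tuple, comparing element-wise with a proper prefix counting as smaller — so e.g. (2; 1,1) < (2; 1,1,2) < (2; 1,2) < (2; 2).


Δ(Σ) — 7 vertices, 14 min non-faces:

  • {1,5}:  v_{1} + v_{5} = 0 — sig = (2; —)
  • {2,6}:  v_{2} + v_{6} = 0 — sig = (2; —)
  • {0,1}:  v_{0} + v_{1} = v_{4} — sig = (2; 1)
  • {0,5}:  v_{0} + v_{5} = v_{2} — sig = (2; 1)
  • {0,6}:  v_{0} + v_{6} = v_{1} — sig = (2; 1)
  • {1,2}:  v_{1} + v_{2} = v_{0} — sig = (2; 1)
  • {1,6}:  v_{1} + v_{6} = v_{3} — sig = (2; 1)
  • {2,3}:  v_{2} + v_{3} = v_{1} — sig = (2; 1)
  • {3,5}:  v_{3} + v_{5} = v_{6} — sig = (2; 1)
  • {4,5}:  v_{4} + v_{5} = v_{0} — sig = (2; 1)
  • {0,3}:  v_{0} + v_{3} = 2·v_{1} — sig = (2; 2)
  • {2,4}:  v_{2} + v_{4} = 2·v_{0} — sig = (2; 2)
  • {4,6}:  v_{4} + v_{6} = 2·v_{1} — sig = (2; 2)
  • {3,4}:  v_{3} + v_{4} = 3·v_{1} — sig = (2; 3)

Signatures (|P|; sorted positive RHS coefficients), sorted:
{ (2; —) ×2,  (2; 1) ×8,  (2; 2) ×3,  (2; 3) }


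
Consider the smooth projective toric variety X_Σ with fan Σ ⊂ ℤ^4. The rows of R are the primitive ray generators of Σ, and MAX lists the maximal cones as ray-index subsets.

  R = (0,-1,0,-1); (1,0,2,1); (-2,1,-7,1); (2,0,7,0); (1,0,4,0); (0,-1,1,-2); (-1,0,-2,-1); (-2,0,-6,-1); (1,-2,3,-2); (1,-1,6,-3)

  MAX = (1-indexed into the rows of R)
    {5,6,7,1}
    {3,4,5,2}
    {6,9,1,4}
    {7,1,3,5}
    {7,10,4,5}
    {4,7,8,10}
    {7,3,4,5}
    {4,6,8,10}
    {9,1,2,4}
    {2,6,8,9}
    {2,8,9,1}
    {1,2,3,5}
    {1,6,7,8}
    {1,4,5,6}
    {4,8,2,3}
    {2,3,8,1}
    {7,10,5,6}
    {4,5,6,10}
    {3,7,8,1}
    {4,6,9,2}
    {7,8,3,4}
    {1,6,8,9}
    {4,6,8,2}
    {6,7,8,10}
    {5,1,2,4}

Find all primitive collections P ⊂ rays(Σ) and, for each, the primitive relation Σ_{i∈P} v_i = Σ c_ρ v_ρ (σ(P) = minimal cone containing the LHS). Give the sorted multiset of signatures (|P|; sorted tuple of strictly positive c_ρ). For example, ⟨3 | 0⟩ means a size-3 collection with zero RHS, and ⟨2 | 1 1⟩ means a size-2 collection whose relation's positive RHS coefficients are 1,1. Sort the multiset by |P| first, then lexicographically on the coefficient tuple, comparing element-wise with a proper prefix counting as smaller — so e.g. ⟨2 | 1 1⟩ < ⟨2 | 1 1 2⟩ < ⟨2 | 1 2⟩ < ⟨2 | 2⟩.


The 17 primitive collections of Σ (r=10, n=4):

  P = {2,7}:  v_{2} + v_{7} = 0 ; sig = ⟨2 | 0⟩
  P = {3,6}:  v_{3} + v_{6} = v_{8} ; sig = ⟨2 | 1⟩
  P = {5,8}:  v_{5} + v_{8} = v_{7} ; sig = ⟨2 | 1⟩
  P = {2,10}:  v_{2} + v_{10} = v_{4} + v_{6} ; sig = ⟨2 | 1 1⟩
  P = {7,9}:  v_{7} + v_{9} = v_{1} + v_{6} ; sig = ⟨2 | 1 1⟩
  P = {3,9}:  v_{3} + v_{9} = v_{1} + v_{2} + v_{8} ; sig = ⟨2 | 1 1 1⟩
  P = {3,10}:  v_{3} + v_{10} = v_{4} + v_{7} + v_{8} ; sig = ⟨2 | 1 1 1⟩
  P = {9,10}:  v_{9} + v_{10} = v_{1} + v_{4} + 2·v_{6} ; sig = ⟨2 | 1 1 2⟩
  P = {1,10}:  v_{1} + v_{10} = v_{5} + 2·v_{6} ; sig = ⟨2 | 1 2⟩
  P = {5,9}:  v_{5} + v_{9} = 2·v_{1} + v_{4} ; sig = ⟨2 | 1 2⟩
  P = {1,3,4}:  v_{1} + v_{3} + v_{4} = 0 ; sig = ⟨3 | 0⟩
  P = {1,2,6}:  v_{1} + v_{2} + v_{6} = v_{9} ; sig = ⟨3 | 1⟩
  P = {1,4,8}:  v_{1} + v_{4} + v_{8} = v_{6} ; sig = ⟨3 | 1⟩
  P = {4,6,7}:  v_{4} + v_{6} + v_{7} = v_{10} ; sig = ⟨3 | 1⟩
  P = {1,4,7}:  v_{1} + v_{4} + v_{7} = v_{5} + v_{6} ; sig = ⟨3 | 1 1⟩
  P = {2,5,6}:  v_{2} + v_{5} + v_{6} = v_{1} + v_{4} ; sig = ⟨3 | 1 1⟩
  P = {4,8,9}:  v_{4} + v_{8} + v_{9} = v_{2} + 2·v_{6} ; sig = ⟨3 | 1 2⟩

Sorted signature multiset PRS(X):
[⟨2 | 0⟩, ⟨2 | 1⟩, ⟨2 | 1⟩, ⟨2 | 1 1⟩, ⟨2 | 1 1⟩, ⟨2 | 1 1 1⟩, ⟨2 | 1 1 1⟩, ⟨2 | 1 1 2⟩, ⟨2 | 1 2⟩, ⟨2 | 1 2⟩, ⟨3 | 0⟩, ⟨3 | 1⟩, ⟨3 | 1⟩, ⟨3 | 1⟩, ⟨3 | 1 1⟩, ⟨3 | 1 1⟩, ⟨3 | 1 2⟩]


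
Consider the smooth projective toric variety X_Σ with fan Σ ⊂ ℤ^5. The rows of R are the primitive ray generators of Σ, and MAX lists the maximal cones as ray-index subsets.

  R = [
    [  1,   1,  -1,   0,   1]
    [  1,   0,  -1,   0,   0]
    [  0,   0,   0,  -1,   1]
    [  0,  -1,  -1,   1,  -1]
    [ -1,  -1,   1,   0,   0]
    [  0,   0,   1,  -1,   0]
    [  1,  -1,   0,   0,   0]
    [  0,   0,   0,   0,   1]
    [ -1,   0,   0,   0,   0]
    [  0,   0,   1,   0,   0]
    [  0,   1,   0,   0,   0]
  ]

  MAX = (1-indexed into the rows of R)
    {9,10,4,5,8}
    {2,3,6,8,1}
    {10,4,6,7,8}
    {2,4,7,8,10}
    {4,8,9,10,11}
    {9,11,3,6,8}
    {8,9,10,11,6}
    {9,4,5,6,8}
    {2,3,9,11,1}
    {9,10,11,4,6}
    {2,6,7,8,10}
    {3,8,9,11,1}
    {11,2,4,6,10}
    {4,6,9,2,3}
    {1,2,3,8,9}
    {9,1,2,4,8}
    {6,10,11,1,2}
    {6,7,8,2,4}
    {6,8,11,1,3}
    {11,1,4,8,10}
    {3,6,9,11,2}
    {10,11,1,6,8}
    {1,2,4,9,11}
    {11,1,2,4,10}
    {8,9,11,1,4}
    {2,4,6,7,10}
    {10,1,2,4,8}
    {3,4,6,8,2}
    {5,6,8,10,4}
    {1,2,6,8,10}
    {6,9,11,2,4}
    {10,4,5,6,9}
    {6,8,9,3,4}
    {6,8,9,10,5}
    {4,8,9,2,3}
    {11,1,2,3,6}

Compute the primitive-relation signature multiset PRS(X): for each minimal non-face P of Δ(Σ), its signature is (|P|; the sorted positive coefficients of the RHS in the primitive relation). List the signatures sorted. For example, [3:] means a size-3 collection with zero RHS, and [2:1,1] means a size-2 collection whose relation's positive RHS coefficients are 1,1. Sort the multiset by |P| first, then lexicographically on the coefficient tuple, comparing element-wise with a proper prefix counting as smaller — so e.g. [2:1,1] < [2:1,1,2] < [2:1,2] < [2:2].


Primitive collections (21):

  P = {1,5}:  v_{1} + v_{5} = v_{8}  →  sig = [2:1]
  P = {3,10}:  v_{3} + v_{10} = v_{6} + v_{8}  →  sig = [2:1,1]
  P = {5,11}:  v_{5} + v_{11} = v_{9} + v_{10}  →  sig = [2:1,1]
  P = {7,11}:  v_{7} + v_{11} = v_{2} + v_{10}  →  sig = [2:1,1]
  P = {2,5}:  v_{2} + v_{5} = v_{4} + v_{6} + v_{8}  →  sig = [2:1,1,1]
  P = {7,9}:  v_{7} + v_{9} = v_{4} + v_{6} + v_{8}  →  sig = [2:1,1,1]
  P = {1,7}:  v_{1} + v_{7} = 2·v_{2} + v_{8} + v_{10}  →  sig = [2:1,1,2]
  P = {3,5}:  v_{3} + v_{5} = v_{4} + 2·v_{6} + 2·v_{8} + v_{9}  →  sig = [2:1,1,2,2]
  P = {3,7}:  v_{3} + v_{7} = v_{2} + v_{4} + 2·v_{6} + 2·v_{8}  →  sig = [2:1,1,2,2]
  P = {5,7}:  v_{5} + v_{7} = 2·v_{4} + 2·v_{6} + 2·v_{8} + v_{10}  →  sig = [2:1,2,2,2]
  P = {2,9,10}:  v_{2} + v_{9} + v_{10} = 0  →  sig = [3:]
  P = {1,4,6}:  v_{1} + v_{4} + v_{6} = v_{2}  →  sig = [3:1]
  P = {2,8,11}:  v_{2} + v_{8} + v_{11} = v_{1}  →  sig = [3:1]
  P = {1,6,9}:  v_{1} + v_{6} + v_{9} = v_{3} + v_{11}  →  sig = [3:1,1]
  P = {1,9,10}:  v_{1} + v_{9} + v_{10} = v_{8} + v_{11}  →  sig = [3:1,1]
  P = {3,4,11}:  v_{3} + v_{4} + v_{11} = v_{2} + v_{9}  →  sig = [3:1,1]
  P = {1,3,4}:  v_{1} + v_{3} + v_{4} = 2·v_{2} + v_{8} + v_{9}  →  sig = [3:1,1,2]
  P = {4,6,8,11}:  v_{4} + v_{6} + v_{8} + v_{11} = 0  →  sig = [4:]
  P = {2,6,8,9}:  v_{2} + v_{6} + v_{8} + v_{9} = v_{3}  →  sig = [4:1]
  P = {2,4,6,8,10}:  v_{2} + v_{4} + v_{6} + v_{8} + v_{10} = v_{7}  →  sig = [5:1]
  P = {4,6,8,9,10}:  v_{4} + v_{6} + v_{8} + v_{9} + v_{10} = v_{5}  →  sig = [5:1]

so the primitive-relation signature multiset is
    [2:1]
    [2:1,1]
    [2:1,1]
    [2:1,1]
    [2:1,1,1]
    [2:1,1,1]
    [2:1,1,2]
    [2:1,1,2,2]
    [2:1,1,2,2]
    [2:1,2,2,2]
    [3:]
    [3:1]
    [3:1]
    [3:1,1]
    [3:1,1]
    [3:1,1]
    [3:1,1,2]
    [4:]
    [4:1]
    [5:1]
    [5:1]


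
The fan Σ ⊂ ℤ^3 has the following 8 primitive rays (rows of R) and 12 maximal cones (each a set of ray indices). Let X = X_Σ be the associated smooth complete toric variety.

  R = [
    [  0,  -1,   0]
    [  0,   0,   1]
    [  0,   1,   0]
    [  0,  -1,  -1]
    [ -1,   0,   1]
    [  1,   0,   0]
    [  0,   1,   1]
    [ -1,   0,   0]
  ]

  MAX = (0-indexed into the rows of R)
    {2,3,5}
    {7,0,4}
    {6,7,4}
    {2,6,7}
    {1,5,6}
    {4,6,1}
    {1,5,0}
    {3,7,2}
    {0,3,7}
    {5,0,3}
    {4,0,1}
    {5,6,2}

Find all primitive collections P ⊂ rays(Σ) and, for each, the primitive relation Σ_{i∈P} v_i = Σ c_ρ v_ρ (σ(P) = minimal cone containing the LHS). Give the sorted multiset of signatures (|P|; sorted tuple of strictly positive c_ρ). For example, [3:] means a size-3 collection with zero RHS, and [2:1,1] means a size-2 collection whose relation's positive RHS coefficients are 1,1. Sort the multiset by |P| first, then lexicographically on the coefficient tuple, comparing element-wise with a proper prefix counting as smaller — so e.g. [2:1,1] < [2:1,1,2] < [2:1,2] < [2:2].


10 collections generate NE(X_Σ); each relation:

  {0,2}:  v_{0} + v_{2} = 0 — sig = [2:]
  {3,6}:  v_{3} + v_{6} = 0 — sig = [2:]
  {5,7}:  v_{5} + v_{7} = 0 — sig = [2:]
  {0,6}:  v_{0} + v_{6} = v_{1} — sig = [2:1]
  {1,2}:  v_{1} + v_{2} = v_{6} — sig = [2:1]
  {1,3}:  v_{1} + v_{3} = v_{0} — sig = [2:1]
  {1,7}:  v_{1} + v_{7} = v_{4} — sig = [2:1]
  {4,5}:  v_{4} + v_{5} = v_{1} — sig = [2:1]
  {2,4}:  v_{2} + v_{4} = v_{6} + v_{7} — sig = [2:1,1]
  {3,4}:  v_{3} + v_{4} = v_{0} + v_{7} — sig = [2:1,1]

so the primitive-relation signature multiset is
[[2:], [2:], [2:], [2:1], [2:1], [2:1], [2:1], [2:1], [2:1,1], [2:1,1]]


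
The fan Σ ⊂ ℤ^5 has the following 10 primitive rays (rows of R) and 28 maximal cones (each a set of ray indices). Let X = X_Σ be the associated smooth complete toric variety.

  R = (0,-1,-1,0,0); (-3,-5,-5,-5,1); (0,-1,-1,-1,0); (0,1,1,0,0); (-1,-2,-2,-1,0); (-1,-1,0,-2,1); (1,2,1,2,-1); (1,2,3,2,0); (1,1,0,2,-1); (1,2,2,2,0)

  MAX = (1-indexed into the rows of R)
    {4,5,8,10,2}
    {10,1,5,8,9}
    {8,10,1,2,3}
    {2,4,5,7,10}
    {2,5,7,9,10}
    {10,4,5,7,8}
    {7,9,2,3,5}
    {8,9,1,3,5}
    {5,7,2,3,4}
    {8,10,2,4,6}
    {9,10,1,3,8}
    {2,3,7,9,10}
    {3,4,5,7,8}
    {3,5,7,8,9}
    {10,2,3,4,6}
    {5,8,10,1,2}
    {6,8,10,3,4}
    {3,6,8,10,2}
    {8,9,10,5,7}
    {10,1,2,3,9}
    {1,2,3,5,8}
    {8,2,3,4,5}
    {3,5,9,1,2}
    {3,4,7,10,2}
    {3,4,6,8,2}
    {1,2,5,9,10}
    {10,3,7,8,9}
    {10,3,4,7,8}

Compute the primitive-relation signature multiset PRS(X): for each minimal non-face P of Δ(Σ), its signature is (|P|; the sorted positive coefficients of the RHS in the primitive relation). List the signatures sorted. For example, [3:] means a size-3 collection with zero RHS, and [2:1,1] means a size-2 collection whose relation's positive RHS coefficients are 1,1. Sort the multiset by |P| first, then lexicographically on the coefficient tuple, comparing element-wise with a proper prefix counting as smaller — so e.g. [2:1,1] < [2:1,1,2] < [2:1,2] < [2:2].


11 collections generate NE(X_Σ); each relation:

  P={1,4}:  v_{1} + v_{4} = 0 — sig = [2:]
  P={6,9}:  v_{6} + v_{9} = 0 — sig = [2:]
  P={1,7}:  v_{1} + v_{7} = v_{9} — sig = [2:1]
  P={4,9}:  v_{4} + v_{9} = v_{7} — sig = [2:1]
  P={6,7}:  v_{6} + v_{7} = v_{4} — sig = [2:1]
  P={5,6}:  v_{5} + v_{6} = v_{2} + v_{8} — sig = [2:1,1]
  P={1,6}:  v_{1} + v_{6} = v_{2} + v_{3} + v_{8} + v_{10} — sig = [2:1,1,1,1]
  P={2,8,9}:  v_{2} + v_{8} + v_{9} = v_{5} — sig = [3:1]
  P={3,5,10}:  v_{3} + v_{5} + v_{10} = v_{1} — sig = [3:1]
  P={2,7,8}:  v_{2} + v_{7} + v_{8} = v_{4} + v_{5} — sig = [3:1,1]
  P={2,3,4,8,10}:  v_{2} + v_{3} + v_{4} + v_{8} + v_{10} = v_{6} — sig = [5:1]

Sorted signature multiset PRS(X):
    |P|=2: 7 collections, coeffs (), (), (1), (1), (1), (1,1), (1,1,1,1)
    |P|=3: 3 collections, coeffs (1), (1), (1,1)
    |P|=5: 1 collection, coeffs (1)


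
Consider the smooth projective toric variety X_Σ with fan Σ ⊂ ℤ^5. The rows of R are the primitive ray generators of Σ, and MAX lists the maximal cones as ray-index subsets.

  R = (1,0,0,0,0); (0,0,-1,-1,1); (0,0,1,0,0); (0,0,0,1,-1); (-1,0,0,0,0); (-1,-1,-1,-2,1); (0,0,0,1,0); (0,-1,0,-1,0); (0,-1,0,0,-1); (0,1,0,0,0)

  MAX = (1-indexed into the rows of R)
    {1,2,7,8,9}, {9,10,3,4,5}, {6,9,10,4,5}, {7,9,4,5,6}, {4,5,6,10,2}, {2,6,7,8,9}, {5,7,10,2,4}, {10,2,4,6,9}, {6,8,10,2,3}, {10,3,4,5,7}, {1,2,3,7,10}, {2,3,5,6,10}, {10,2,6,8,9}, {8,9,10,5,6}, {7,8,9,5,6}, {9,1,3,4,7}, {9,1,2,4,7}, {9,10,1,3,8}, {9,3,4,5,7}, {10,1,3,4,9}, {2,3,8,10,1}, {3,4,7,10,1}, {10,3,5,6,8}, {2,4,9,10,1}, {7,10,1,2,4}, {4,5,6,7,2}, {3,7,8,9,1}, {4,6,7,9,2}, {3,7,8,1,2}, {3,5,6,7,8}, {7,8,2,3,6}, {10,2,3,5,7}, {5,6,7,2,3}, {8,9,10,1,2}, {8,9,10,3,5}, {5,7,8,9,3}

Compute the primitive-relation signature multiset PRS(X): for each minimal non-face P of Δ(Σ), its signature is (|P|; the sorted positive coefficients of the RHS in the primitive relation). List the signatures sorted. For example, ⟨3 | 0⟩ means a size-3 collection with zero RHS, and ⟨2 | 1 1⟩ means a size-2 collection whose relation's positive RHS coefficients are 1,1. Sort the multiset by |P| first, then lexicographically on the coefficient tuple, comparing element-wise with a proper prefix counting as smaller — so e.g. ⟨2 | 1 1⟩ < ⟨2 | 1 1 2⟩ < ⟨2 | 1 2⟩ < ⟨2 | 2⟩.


The 12 primitive collections of Σ (r=10, n=5):

  {1,5}:  v_{1} + v_{5} = 0 — sig = ⟨2 | 0⟩
  {4,8}:  v_{4} + v_{8} = v_{9} — sig = ⟨2 | 1⟩
  {1,6}:  v_{1} + v_{6} = v_{2} + v_{8} — sig = ⟨2 | 1 1⟩
  {2,3,4}:  v_{2} + v_{3} + v_{4} = 0 — sig = ⟨3 | 0⟩
  {7,8,10}:  v_{7} + v_{8} + v_{10} = 0 — sig = ⟨3 | 0⟩
  {2,3,9}:  v_{2} + v_{3} + v_{9} = v_{8} — sig = ⟨3 | 1⟩
  {2,5,8}:  v_{2} + v_{5} + v_{8} = v_{6} — sig = ⟨3 | 1⟩
  {7,9,10}:  v_{7} + v_{9} + v_{10} = v_{4} — sig = ⟨3 | 1⟩
  {2,5,9}:  v_{2} + v_{5} + v_{9} = v_{4} + v_{6} — sig = ⟨3 | 1 1⟩
  {3,4,6}:  v_{3} + v_{4} + v_{6} = v_{5} + v_{8} — sig = ⟨3 | 1 1⟩
  {6,7,10}:  v_{6} + v_{7} + v_{10} = v_{2} + v_{5} — sig = ⟨3 | 1 1⟩
  {3,6,9}:  v_{3} + v_{6} + v_{9} = v_{5} + 2·v_{8} — sig = ⟨3 | 1 2⟩

Sorted signature multiset PRS(X):
    |P|=2: 3 collections, coeffs (), (1), (1,1)
    |P|=3: 9 collections, coeffs (), (), (1), (1), (1), (1,1), (1,1), (1,1), (1,2)


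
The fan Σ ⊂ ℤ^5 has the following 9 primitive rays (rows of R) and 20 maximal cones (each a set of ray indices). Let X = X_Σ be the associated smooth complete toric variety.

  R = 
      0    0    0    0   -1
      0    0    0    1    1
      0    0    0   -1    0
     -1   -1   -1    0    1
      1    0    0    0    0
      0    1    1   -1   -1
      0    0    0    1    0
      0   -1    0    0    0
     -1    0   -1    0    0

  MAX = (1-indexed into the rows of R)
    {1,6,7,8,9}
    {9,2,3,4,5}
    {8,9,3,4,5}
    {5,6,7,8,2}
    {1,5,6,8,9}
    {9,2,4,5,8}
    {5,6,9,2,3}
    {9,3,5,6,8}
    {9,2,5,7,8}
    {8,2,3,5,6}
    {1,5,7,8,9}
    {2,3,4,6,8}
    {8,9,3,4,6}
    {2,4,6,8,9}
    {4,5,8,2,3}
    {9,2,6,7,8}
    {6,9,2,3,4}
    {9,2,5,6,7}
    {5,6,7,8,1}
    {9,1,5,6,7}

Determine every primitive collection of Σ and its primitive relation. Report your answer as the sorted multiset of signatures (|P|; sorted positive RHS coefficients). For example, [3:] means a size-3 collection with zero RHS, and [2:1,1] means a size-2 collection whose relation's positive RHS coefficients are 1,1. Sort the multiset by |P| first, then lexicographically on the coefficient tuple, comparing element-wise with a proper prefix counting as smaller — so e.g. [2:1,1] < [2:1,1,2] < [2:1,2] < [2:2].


Minimal non-faces — 9 found among 9 rays, 20 max cones:

  • {3,7}:  v_{3} + v_{7} = 0 ; sig = [2:]
  • {1,2}:  v_{1} + v_{2} = v_{7} ; sig = [2:1]
  • {1,4}:  v_{1} + v_{4} = v_{8} + v_{9} ; sig = [2:1,1]
  • {4,7}:  v_{4} + v_{7} = v_{2} + v_{8} + v_{9} ; sig = [2:1,1,1]
  • {1,3}:  v_{1} + v_{3} = v_{5} + v_{6} + v_{8} + v_{9} ; sig = [2:1,1,1,1]
  • {4,5,6}:  v_{4} + v_{5} + v_{6} = v_{3} ; sig = [3:1]
  • {2,3,8,9}:  v_{2} + v_{3} + v_{8} + v_{9} = v_{4} ; sig = [4:1]
  • {2,5,6,8,9}:  v_{2} + v_{5} + v_{6} + v_{8} + v_{9} = 0 ; sig = [5:]
  • {5,6,7,8,9}:  v_{5} + v_{6} + v_{7} + v_{8} + v_{9} = v_{1} ; sig = [5:1]

Hence PRS(X_Σ) =
    [2:]
    [2:1]
    [2:1,1]
    [2:1,1,1]
    [2:1,1,1,1]
    [3:1]
    [4:1]
    [5:]
    [5:1]


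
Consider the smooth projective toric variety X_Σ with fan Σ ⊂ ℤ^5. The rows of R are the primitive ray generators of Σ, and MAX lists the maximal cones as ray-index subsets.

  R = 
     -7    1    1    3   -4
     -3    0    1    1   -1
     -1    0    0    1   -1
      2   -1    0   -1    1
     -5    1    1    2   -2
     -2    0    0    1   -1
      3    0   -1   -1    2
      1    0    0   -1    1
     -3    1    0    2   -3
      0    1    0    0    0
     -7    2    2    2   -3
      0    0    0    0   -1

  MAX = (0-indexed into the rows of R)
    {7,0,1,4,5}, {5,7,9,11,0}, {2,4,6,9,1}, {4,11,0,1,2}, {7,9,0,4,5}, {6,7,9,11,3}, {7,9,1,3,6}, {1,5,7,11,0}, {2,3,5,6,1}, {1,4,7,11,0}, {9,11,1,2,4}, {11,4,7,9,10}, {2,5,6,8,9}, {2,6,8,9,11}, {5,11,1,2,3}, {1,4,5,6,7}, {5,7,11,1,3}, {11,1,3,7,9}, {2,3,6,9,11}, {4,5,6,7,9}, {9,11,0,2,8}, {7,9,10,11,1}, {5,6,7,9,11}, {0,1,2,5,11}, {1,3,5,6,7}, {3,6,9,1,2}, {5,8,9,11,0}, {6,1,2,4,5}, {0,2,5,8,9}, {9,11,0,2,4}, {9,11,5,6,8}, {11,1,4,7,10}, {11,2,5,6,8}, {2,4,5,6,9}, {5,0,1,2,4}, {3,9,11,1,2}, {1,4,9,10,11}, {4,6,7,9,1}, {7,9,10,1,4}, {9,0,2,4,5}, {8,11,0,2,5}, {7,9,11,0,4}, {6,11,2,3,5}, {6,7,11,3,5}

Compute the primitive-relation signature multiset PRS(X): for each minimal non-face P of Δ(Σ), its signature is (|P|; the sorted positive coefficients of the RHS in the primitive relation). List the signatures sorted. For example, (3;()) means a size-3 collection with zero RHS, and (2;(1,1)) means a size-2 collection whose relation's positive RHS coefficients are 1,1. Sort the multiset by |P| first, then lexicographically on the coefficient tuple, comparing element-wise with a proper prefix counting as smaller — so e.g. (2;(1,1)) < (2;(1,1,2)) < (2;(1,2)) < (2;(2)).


Δ(Σ) — 12 vertices, 22 min non-faces:

  • {2,7}:  v_{2} + v_{7} = 0  so sig = (2;())
  • {3,4}:  v_{3} + v_{4} = v_{1}  so sig = (2;(1))
  • {3,8}:  v_{3} + v_{8} = v_{2} + v_{11}  so sig = (2;(1,1))
  • {0,3}:  v_{0} + v_{3} = v_{1} + v_{5} + v_{11}  so sig = (2;(1,1,1))
  • {1,8}:  v_{1} + v_{8} = v_{2} + v_{4} + v_{11}  so sig = (2;(1,1,1))
  • {4,8}:  v_{4} + v_{8} = v_{0} + v_{2} + v_{9}  so sig = (2;(1,1,1))
  • {6,10}:  v_{6} + v_{10} = v_{4} + v_{7} + v_{9}  so sig = (2;(1,1,1))
  • {7,8}:  v_{7} + v_{8} = v_{5} + v_{9} + v_{11}  so sig = (2;(1,1,1))
  • {2,10}:  v_{2} + v_{10} = v_{1} + v_{4} + v_{9} + v_{11}  so sig = (2;(1,1,1,1))
  • {3,10}:  v_{3} + v_{10} = 2·v_{1} + v_{7} + v_{9} + v_{11}  so sig = (2;(1,1,1,2))
  • {5,10}:  v_{5} + v_{10} = 2·v_{4} + v_{7} + v_{11}  so sig = (2;(1,1,2))
  • {0,6}:  v_{0} + v_{6} = 2·v_{5} + v_{9}  so sig = (2;(1,2))
  • {8,10}:  v_{8} + v_{10} = 2·v_{4} + v_{9} + 2·v_{11}  so sig = (2;(1,2,2))
  • {0,10}:  v_{0} + v_{10} = 3·v_{4} + v_{7} + 2·v_{11}  so sig = (2;(1,2,3))
  • {1,6,11}:  v_{1} + v_{6} + v_{11} = 0  so sig = (3;())
  • {3,5,9}:  v_{3} + v_{5} + v_{9} = 0  so sig = (3;())
  • {1,5,9}:  v_{1} + v_{5} + v_{9} = v_{4}  so sig = (3;(1))
  • {4,5,11}:  v_{4} + v_{5} + v_{11} = v_{0}  so sig = (3;(1))
  • {4,6,11}:  v_{4} + v_{6} + v_{11} = v_{5} + v_{9}  so sig = (3;(1,1))
  • {0,1,9}:  v_{0} + v_{1} + v_{9} = 2·v_{4} + v_{11}  so sig = (3;(1,2))
  • {2,5,9,11}:  v_{2} + v_{5} + v_{9} + v_{11} = v_{8}  so sig = (4;(1))
  • {1,4,7,9,11}:  v_{1} + v_{4} + v_{7} + v_{9} + v_{11} = v_{10}  so sig = (5;(1))

so the primitive-relation signature multiset is
[(2;()), (2;(1)), (2;(1,1)), (2;(1,1,1)), (2;(1,1,1)), (2;(1,1,1)), (2;(1,1,1)), (2;(1,1,1)), (2;(1,1,1,1)), (2;(1,1,1,2)), (2;(1,1,2)), (2;(1,2)), (2;(1,2,2)), (2;(1,2,3)), (3;()), (3;()), (3;(1)), (3;(1)), (3;(1,1)), (3;(1,2)), (4;(1)), (5;(1))]
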